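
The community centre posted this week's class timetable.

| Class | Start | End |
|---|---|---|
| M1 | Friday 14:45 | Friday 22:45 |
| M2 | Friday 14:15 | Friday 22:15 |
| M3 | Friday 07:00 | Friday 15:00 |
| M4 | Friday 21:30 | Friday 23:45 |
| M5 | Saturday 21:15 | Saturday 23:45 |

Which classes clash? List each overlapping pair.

M1 & M2, M1 & M3, M1 & M4, M2 & M3, M2 & M4

Sorted by start: M3, M2, M1, M4, M5.
M2 starts before M3 ends → M3 and M2 overlap.
M1 starts before M3 ends → M3 and M1 overlap.
M4 starts after M3 ends, so M3 has no further overlaps.
M1 starts before M2 ends → M2 and M1 overlap.
M4 starts before M2 ends → M2 and M4 overlap.
M5 starts after M2 ends.
M4 starts before M1 ends → M1 and M4 overlap.
M5 starts after M1 ends.
M5 starts after M4 ends.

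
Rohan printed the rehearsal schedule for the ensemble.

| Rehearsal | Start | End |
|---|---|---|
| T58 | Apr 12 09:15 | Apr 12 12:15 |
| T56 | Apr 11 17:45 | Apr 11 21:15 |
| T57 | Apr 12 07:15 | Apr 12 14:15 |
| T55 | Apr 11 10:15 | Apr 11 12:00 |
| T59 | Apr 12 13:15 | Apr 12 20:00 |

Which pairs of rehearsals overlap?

T57 & T58, T57 & T59

Sorted by start: T55, T56, T57, T58, T59.
T56 starts after T55 ends; T55 is clear from here.
T57 starts after T56 ends; T56 is clear from here.
T58 starts before T57 ends → T57 and T58 overlap.
T59 starts before T57 ends → T57 and T59 overlap.
T59 starts after T58 ends.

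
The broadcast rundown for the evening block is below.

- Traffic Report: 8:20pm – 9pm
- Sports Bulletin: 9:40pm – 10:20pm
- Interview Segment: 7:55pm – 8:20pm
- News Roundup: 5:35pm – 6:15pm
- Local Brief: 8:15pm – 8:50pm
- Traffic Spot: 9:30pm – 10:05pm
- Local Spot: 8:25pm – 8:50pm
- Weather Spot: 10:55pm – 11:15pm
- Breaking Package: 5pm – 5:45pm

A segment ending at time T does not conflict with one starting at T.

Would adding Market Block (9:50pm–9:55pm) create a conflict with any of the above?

Breaking Package: ends 5:45pm at or before Market Block starts 9:50pm → clear.
News Roundup: ends 6:15pm at or before Market Block starts 9:50pm → clear.
Interview Segment: ends 8:20pm at or before Market Block starts 9:50pm → clear.
Local Brief: ends 8:50pm at or before Market Block starts 9:50pm → clear.
Traffic Report: ends 9pm at or before Market Block starts 9:50pm → clear.
Local Spot: ends 8:50pm at or before Market Block starts 9:50pm → clear.
Traffic Spot: starts 9:30pm before Market Block ends 9:55pm, and ends 10:05pm after Market Block starts 9:50pm → overlap.
Sports Bulletin: starts 9:40pm before Market Block ends 9:55pm, and ends 10:20pm after Market Block starts 9:50pm → overlap.
Weather Spot: starts 10:55pm at or after Market Block ends 9:55pm → clear.
Market Block overlaps Traffic Spot, Sports Bulletin.

Yes — it overlaps Sports Bulletin, Traffic Spot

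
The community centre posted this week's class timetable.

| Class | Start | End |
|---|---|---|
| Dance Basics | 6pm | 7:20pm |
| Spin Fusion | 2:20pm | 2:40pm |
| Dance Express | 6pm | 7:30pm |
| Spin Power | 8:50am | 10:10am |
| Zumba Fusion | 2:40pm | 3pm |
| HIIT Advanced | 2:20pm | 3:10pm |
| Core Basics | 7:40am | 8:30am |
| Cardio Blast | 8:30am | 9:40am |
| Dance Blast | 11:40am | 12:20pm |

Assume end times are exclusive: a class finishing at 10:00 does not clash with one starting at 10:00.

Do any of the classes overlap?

Yes

Sorted by start: Core Basics, Cardio Blast, Spin Power, Dance Blast, Spin Fusion, HIIT Advanced, Zumba Fusion, Dance Express, Dance Basics.
Cardio Blast starts exactly when Core Basics ends (back-to-back, no overlap), so nothing later overlaps Core Basics either.
Spin Power starts before Cardio Blast ends → Cardio Blast and Spin Power overlap.
That's a conflict, so the schedule is not conflict-free.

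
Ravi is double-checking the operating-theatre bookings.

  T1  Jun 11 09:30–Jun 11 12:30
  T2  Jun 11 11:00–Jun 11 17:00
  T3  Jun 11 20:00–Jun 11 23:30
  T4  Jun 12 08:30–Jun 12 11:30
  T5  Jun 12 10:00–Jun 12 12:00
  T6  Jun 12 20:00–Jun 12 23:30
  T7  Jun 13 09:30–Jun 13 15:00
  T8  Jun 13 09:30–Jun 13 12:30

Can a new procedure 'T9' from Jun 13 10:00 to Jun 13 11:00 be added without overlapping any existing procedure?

T1: ends Jun 11 12:30 at or before T9 starts Jun 13 10:00 → clear.
T2: ends Jun 11 17:00 at or before T9 starts Jun 13 10:00 → clear.
T3: ends Jun 11 23:30 at or before T9 starts Jun 13 10:00 → clear.
T4: ends Jun 12 11:30 at or before T9 starts Jun 13 10:00 → clear.
T5: ends Jun 12 12:00 at or before T9 starts Jun 13 10:00 → clear.
T6: ends Jun 12 23:30 at or before T9 starts Jun 13 10:00 → clear.
T7: starts Jun 13 09:30 before T9 ends Jun 13 11:00, and ends Jun 13 15:00 after T9 starts Jun 13 10:00 → overlap.
T8: starts Jun 13 09:30 before T9 ends Jun 13 11:00, and ends Jun 13 12:30 after T9 starts Jun 13 10:00 → overlap.
T9 overlaps T7, T8.

No — it overlaps T7, T8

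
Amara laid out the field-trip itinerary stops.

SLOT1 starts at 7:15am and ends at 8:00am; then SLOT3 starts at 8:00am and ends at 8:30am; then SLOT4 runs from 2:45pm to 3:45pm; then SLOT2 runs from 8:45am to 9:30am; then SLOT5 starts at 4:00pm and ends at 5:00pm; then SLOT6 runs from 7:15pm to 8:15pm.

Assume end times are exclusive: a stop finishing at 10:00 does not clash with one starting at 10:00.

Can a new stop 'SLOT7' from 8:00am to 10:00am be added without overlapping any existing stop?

No — it overlaps SLOT2, SLOT3

SLOT1: ends 8:00am at or before SLOT7 starts 8:00am → clear.
SLOT3: starts 8:00am before SLOT7 ends 10:00am, and ends 8:30am after SLOT7 starts 8:00am → overlap.
SLOT2: starts 8:45am before SLOT7 ends 10:00am, and ends 9:30am after SLOT7 starts 8:00am → overlap.
SLOT4: starts 2:45pm at or after SLOT7 ends 10:00am → clear.
SLOT5: starts 4:00pm at or after SLOT7 ends 10:00am → clear.
SLOT6: starts 7:15pm at or after SLOT7 ends 10:00am → clear.
SLOT7 overlaps SLOT2, SLOT3.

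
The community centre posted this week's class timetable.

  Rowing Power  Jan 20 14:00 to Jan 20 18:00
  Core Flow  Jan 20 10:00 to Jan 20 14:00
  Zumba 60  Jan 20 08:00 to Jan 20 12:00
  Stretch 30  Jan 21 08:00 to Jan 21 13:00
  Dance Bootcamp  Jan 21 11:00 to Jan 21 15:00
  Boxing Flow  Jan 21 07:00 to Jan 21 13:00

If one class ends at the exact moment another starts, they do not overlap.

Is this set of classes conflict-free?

Sorted by start: Zumba 60, Core Flow, Rowing Power, Boxing Flow, Stretch 30, Dance Bootcamp.
Core Flow starts before Zumba 60 ends → Zumba 60 and Core Flow overlap.
That's a conflict, so the schedule is not conflict-free.

No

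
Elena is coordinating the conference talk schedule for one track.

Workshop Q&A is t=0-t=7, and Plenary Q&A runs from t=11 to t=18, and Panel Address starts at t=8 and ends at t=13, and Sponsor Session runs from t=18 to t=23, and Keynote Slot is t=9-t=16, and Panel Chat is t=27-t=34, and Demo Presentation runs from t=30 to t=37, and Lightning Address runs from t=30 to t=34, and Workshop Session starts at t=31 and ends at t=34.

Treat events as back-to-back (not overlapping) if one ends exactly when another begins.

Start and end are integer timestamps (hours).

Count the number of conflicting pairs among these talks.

Two intervals overlap when each starts before the other ends.
Sorted by start: Workshop Q&A, Panel Address, Keynote Slot, Plenary Q&A, Sponsor Session, Panel Chat, Demo Presentation, Lightning Address, Workshop Session.
Panel Address starts after Workshop Q&A ends, so nothing later overlaps Workshop Q&A either.
Keynote Slot starts before Panel Address ends → Panel Address and Keynote Slot overlap.
Plenary Q&A starts before Panel Address ends → Panel Address and Plenary Q&A overlap.
Sponsor Session starts after Panel Address ends, so nothing later overlaps Panel Address either.
Plenary Q&A starts before Keynote Slot ends → Keynote Slot and Plenary Q&A overlap.
Sponsor Session starts after Keynote Slot ends, so nothing later overlaps Keynote Slot either.
Sponsor Session starts exactly when Plenary Q&A ends (back-to-back, no overlap), so nothing later overlaps Plenary Q&A either.
Panel Chat starts after Sponsor Session ends, so nothing later overlaps Sponsor Session either.
Demo Presentation starts before Panel Chat ends → Panel Chat and Demo Presentation overlap.
Lightning Address starts before Panel Chat ends → Panel Chat and Lightning Address overlap.
Workshop Session starts before Panel Chat ends → Panel Chat and Workshop Session overlap.
Lightning Address starts before Demo Presentation ends → Demo Presentation and Lightning Address overlap.
Workshop Session starts before Demo Presentation ends → Demo Presentation and Workshop Session overlap.
Workshop Session starts before Lightning Address ends → Lightning Address and Workshop Session overlap.
Overlapping pairs: Demo Presentation & Lightning Address, Demo Presentation & Panel Chat, Demo Presentation & Workshop Session, Keynote Slot & Panel Address, Keynote Slot & Plenary Q&A, Lightning Address & Panel Chat, Lightning Address & Workshop Session, Panel Address & Plenary Q&A, Panel Chat & Workshop Session — 9 in total.

9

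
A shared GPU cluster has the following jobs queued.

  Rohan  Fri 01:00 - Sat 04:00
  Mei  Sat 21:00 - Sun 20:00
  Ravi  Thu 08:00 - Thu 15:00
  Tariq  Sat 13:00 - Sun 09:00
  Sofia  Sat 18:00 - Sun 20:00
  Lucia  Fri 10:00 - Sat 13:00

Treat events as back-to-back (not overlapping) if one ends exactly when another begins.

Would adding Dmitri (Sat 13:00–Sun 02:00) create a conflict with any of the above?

Ravi: ends Thu 15:00 at or before Dmitri starts Sat 13:00 → clear.
Rohan: ends Sat 04:00 at or before Dmitri starts Sat 13:00 → clear.
Lucia: ends Sat 13:00 at or before Dmitri starts Sat 13:00 → clear.
Tariq: starts Sat 13:00 before Dmitri ends Sun 02:00, and ends Sun 09:00 after Dmitri starts Sat 13:00 → overlap.
Sofia: starts Sat 18:00 before Dmitri ends Sun 02:00, and ends Sun 20:00 after Dmitri starts Sat 13:00 → overlap.
Mei: starts Sat 21:00 before Dmitri ends Sun 02:00, and ends Sun 20:00 after Dmitri starts Sat 13:00 → overlap.
Dmitri overlaps Tariq, Mei, Sofia.

Yes — it overlaps Mei, Sofia, Tariq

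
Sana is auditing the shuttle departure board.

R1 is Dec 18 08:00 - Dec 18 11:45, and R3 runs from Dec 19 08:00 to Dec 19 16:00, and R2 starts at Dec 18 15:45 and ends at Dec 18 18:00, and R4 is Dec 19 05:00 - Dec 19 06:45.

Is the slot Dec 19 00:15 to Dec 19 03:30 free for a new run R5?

R1: ends Dec 18 11:45 at or before R5 starts Dec 19 00:15 → clear.
R2: ends Dec 18 18:00 at or before R5 starts Dec 19 00:15 → clear.
R4: starts Dec 19 05:00 at or after R5 ends Dec 19 03:30 → clear.
R3: starts Dec 19 08:00 at or after R5 ends Dec 19 03:30 → clear.

Yes — the slot is free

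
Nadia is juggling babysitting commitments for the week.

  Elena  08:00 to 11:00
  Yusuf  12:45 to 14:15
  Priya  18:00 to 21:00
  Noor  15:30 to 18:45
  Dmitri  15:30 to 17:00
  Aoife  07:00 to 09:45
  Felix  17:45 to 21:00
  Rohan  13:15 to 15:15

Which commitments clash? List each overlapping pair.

Sorted by start: Aoife, Elena, Yusuf, Rohan, Noor, Dmitri, Felix, Priya.
Elena starts before Aoife ends → Aoife and Elena overlap.
Yusuf starts after Aoife ends, so Aoife has no further overlaps.
Yusuf starts after Elena ends, so Elena has no further overlaps.
Rohan starts before Yusuf ends → Yusuf and Rohan overlap.
Noor starts after Yusuf ends, so Yusuf has no further overlaps.
Noor starts after Rohan ends, so Rohan has no further overlaps.
Dmitri starts before Noor ends → Noor and Dmitri overlap.
Felix starts before Noor ends → Noor and Felix overlap.
Priya starts before Noor ends → Noor and Priya overlap.
Felix starts after Dmitri ends, so Dmitri has no further overlaps.
Priya starts before Felix ends → Felix and Priya overlap.

Aoife & Elena, Dmitri & Noor, Felix & Noor, Felix & Priya, Noor & Priya, Rohan & Yusuf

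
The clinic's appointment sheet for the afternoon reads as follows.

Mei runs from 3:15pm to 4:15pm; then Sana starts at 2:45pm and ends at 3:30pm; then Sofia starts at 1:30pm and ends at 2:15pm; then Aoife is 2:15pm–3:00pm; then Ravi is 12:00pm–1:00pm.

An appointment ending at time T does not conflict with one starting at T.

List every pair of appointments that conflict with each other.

Sorted by start: Ravi, Sofia, Aoife, Sana, Mei.
Sofia starts after Ravi ends, so nothing later overlaps Ravi either.
Aoife starts exactly when Sofia ends (back-to-back, no overlap), so nothing later overlaps Sofia either.
Sana starts before Aoife ends → Aoife and Sana overlap.
Mei starts after Aoife ends.
Mei starts before Sana ends → Sana and Mei overlap.

Aoife & Sana, Mei & Sana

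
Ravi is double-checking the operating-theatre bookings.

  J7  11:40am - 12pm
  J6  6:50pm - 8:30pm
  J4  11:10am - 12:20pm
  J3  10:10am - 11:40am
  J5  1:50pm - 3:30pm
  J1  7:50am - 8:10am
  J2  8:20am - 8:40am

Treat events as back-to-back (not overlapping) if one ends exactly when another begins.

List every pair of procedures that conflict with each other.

J3 & J4, J4 & J7

Sorted by start: J1, J2, J3, J4, J7, J5, J6.
J2 starts after J1 ends, so nothing later overlaps J1 either.
J3 starts after J2 ends, so nothing later overlaps J2 either.
J4 starts before J3 ends → J3 and J4 overlap.
J7 starts exactly when J3 ends (back-to-back, no overlap), so nothing later overlaps J3 either.
J7 starts before J4 ends → J4 and J7 overlap.
J5 starts after J4 ends, so nothing later overlaps J4 either.
J5 starts after J7 ends, so nothing later overlaps J7 either.
J6 starts after J5 ends.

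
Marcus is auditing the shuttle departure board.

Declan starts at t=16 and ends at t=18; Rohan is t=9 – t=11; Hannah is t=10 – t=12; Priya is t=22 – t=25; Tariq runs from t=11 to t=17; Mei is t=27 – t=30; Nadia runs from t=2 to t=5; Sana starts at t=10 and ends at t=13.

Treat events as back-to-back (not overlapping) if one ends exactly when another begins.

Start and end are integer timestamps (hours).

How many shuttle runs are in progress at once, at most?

3

Sort all start/end points and keep a running count:
t=2 start Nadia → 1
t=5 end Nadia → 0
t=9 start Rohan → 1
t=10 start Hannah → 2
t=10 start Sana → 3
t=11 end Rohan → 2
t=11 start Tariq → 3
t=12 end Hannah → 2
t=13 end Sana → 1
t=16 start Declan → 2
t=17 end Tariq → 1
t=18 end Declan → 0
t=22 start Priya → 1
t=25 end Priya → 0
t=27 start Mei → 1
t=30 end Mei → 0
Peak is 3, at t=10 (Hannah, Rohan, Sana).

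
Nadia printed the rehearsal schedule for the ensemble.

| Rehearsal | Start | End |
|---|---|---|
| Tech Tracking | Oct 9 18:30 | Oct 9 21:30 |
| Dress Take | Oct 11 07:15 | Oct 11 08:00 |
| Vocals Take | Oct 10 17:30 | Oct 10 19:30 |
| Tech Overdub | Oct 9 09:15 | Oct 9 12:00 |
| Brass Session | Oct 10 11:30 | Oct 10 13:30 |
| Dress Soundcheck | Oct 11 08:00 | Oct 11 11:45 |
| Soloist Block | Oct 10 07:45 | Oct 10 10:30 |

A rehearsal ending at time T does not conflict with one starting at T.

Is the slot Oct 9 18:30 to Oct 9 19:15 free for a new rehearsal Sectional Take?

Tech Overdub: ends Oct 9 12:00 at or before Sectional Take starts Oct 9 18:30 → clear.
Tech Tracking: starts Oct 9 18:30 before Sectional Take ends Oct 9 19:15, and ends Oct 9 21:30 after Sectional Take starts Oct 9 18:30 → overlap.
Soloist Block: starts Oct 10 07:45 at or after Sectional Take ends Oct 9 19:15 → clear.
Brass Session: starts Oct 10 11:30 at or after Sectional Take ends Oct 9 19:15 → clear.
Vocals Take: starts Oct 10 17:30 at or after Sectional Take ends Oct 9 19:15 → clear.
Dress Take: starts Oct 11 07:15 at or after Sectional Take ends Oct 9 19:15 → clear.
Dress Soundcheck: starts Oct 11 08:00 at or after Sectional Take ends Oct 9 19:15 → clear.
Sectional Take overlaps Tech Tracking.

No — it overlaps Tech Tracking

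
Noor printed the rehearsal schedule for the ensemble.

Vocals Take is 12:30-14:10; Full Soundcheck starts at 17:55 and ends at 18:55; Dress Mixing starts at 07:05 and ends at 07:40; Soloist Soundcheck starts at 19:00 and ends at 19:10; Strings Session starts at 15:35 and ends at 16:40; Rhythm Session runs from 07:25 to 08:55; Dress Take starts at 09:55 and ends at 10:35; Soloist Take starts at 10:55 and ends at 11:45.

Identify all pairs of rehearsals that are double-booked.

Sorted by start: Dress Mixing, Rhythm Session, Dress Take, Soloist Take, Vocals Take, Strings Session, Full Soundcheck, Soloist Soundcheck.
Rhythm Session starts before Dress Mixing ends → Dress Mixing and Rhythm Session overlap.
Dress Take starts after Dress Mixing ends — done with Dress Mixing.
Dress Take starts after Rhythm Session ends — done with Rhythm Session.
Soloist Take starts after Dress Take ends — done with Dress Take.
Vocals Take starts after Soloist Take ends — done with Soloist Take.
Strings Session starts after Vocals Take ends — done with Vocals Take.
Full Soundcheck starts after Strings Session ends — done with Strings Session.
Soloist Soundcheck starts after Full Soundcheck ends.

Dress Mixing & Rhythm Session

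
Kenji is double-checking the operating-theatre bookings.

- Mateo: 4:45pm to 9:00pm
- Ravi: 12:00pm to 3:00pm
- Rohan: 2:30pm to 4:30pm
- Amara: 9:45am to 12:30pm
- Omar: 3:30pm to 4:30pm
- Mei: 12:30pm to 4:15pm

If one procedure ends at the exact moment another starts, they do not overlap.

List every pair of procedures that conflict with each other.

Check each pair: they overlap iff neither finishes before the other starts.
Sorted by start: Amara, Ravi, Mei, Rohan, Omar, Mateo.
Ravi starts before Amara ends → Amara and Ravi overlap.
Mei starts exactly when Amara ends (back-to-back, no overlap) — done with Amara.
Mei starts before Ravi ends → Ravi and Mei overlap.
Rohan starts before Ravi ends → Ravi and Rohan overlap.
Omar starts after Ravi ends — done with Ravi.
Rohan starts before Mei ends → Mei and Rohan overlap.
Omar starts before Mei ends → Mei and Omar overlap.
Mateo starts after Mei ends.
Omar starts before Rohan ends → Rohan and Omar overlap.
Mateo starts after Rohan ends.
Mateo starts after Omar ends.

Amara & Ravi, Mei & Omar, Mei & Ravi, Mei & Rohan, Omar & Rohan, Ravi & Rohan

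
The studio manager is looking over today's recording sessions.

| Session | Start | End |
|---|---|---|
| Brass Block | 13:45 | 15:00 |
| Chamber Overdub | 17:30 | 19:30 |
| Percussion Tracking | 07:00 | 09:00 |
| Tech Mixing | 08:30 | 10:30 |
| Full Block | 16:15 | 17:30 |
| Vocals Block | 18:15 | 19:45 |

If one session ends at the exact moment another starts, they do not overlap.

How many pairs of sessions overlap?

Two intervals overlap when each starts before the other ends.
Sorted by start: Percussion Tracking, Tech Mixing, Brass Block, Full Block, Chamber Overdub, Vocals Block.
Tech Mixing starts before Percussion Tracking ends → Percussion Tracking and Tech Mixing overlap.
Brass Block starts after Percussion Tracking ends, so Percussion Tracking has no further overlaps.
Brass Block starts after Tech Mixing ends, so Tech Mixing has no further overlaps.
Full Block starts after Brass Block ends, so Brass Block has no further overlaps.
Chamber Overdub starts exactly when Full Block ends (back-to-back, no overlap), so Full Block has no further overlaps.
Vocals Block starts before Chamber Overdub ends → Chamber Overdub and Vocals Block overlap.
Overlapping pairs: Chamber Overdub & Vocals Block, Percussion Tracking & Tech Mixing — 2 in total.

2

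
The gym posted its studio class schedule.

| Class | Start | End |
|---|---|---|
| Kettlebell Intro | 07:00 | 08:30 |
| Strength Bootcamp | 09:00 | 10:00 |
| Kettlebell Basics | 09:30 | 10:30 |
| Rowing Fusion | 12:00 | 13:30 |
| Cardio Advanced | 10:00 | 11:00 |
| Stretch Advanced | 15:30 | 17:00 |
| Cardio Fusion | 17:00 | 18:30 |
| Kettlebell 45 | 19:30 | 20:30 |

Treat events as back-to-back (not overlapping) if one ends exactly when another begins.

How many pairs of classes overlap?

2

Sorted by start: Kettlebell Intro, Strength Bootcamp, Kettlebell Basics, Cardio Advanced, Rowing Fusion, Stretch Advanced, Cardio Fusion, Kettlebell 45.
Strength Bootcamp starts after Kettlebell Intro ends, so Kettlebell Intro has no further overlaps.
Kettlebell Basics starts before Strength Bootcamp ends → Strength Bootcamp and Kettlebell Basics overlap.
Cardio Advanced starts exactly when Strength Bootcamp ends (back-to-back, no overlap), so Strength Bootcamp has no further overlaps.
Cardio Advanced starts before Kettlebell Basics ends → Kettlebell Basics and Cardio Advanced overlap.
Rowing Fusion starts after Kettlebell Basics ends, so Kettlebell Basics has no further overlaps.
Rowing Fusion starts after Cardio Advanced ends, so Cardio Advanced has no further overlaps.
Stretch Advanced starts after Rowing Fusion ends, so Rowing Fusion has no further overlaps.
Cardio Fusion starts exactly when Stretch Advanced ends (back-to-back, no overlap), so Stretch Advanced has no further overlaps.
Kettlebell 45 starts after Cardio Fusion ends.
Overlapping pairs: Cardio Advanced & Kettlebell Basics, Kettlebell Basics & Strength Bootcamp — 2 in total.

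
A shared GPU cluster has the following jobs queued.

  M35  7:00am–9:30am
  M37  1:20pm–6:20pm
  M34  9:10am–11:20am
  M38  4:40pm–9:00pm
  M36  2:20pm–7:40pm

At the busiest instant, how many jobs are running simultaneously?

3

Sweep the timeline, counting +1 at each start and −1 at each end (ends before starts at a tie):
7:00am start M35 → 1
9:10am start M34 → 2
9:30am end M35 → 1
11:20am end M34 → 0
1:20pm start M37 → 1
2:20pm start M36 → 2
4:40pm start M38 → 3
6:20pm end M37 → 2
7:40pm end M36 → 1
9:00pm end M38 → 0
Peak is 3, at 4:40pm (M36, M37, M38).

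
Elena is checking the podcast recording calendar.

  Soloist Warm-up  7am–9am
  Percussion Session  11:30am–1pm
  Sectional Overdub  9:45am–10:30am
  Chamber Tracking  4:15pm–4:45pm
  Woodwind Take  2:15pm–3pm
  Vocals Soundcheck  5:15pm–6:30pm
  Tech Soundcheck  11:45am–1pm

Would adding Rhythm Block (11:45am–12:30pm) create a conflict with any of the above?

Soloist Warm-up: ends 9am at or before Rhythm Block starts 11:45am → clear.
Sectional Overdub: ends 10:30am at or before Rhythm Block starts 11:45am → clear.
Percussion Session: starts 11:30am before Rhythm Block ends 12:30pm, and ends 1pm after Rhythm Block starts 11:45am → overlap.
Tech Soundcheck: starts 11:45am before Rhythm Block ends 12:30pm, and ends 1pm after Rhythm Block starts 11:45am → overlap.
Woodwind Take: starts 2:15pm at or after Rhythm Block ends 12:30pm → clear.
Chamber Tracking: starts 4:15pm at or after Rhythm Block ends 12:30pm → clear.
Vocals Soundcheck: starts 5:15pm at or after Rhythm Block ends 12:30pm → clear.
Rhythm Block overlaps Tech Soundcheck, Percussion Session.

Yes — it overlaps Percussion Session, Tech Soundcheck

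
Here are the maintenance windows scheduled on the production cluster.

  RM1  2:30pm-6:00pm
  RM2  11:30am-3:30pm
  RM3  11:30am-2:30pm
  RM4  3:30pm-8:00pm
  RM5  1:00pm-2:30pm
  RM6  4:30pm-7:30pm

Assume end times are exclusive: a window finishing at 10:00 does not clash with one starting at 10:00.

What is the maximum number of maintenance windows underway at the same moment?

3

Sweep the timeline, counting +1 at each start and −1 at each end (ends before starts at a tie):
11:30am start RM2 → 1
11:30am start RM3 → 2
1:00pm start RM5 → 3
2:30pm end RM3 → 2
2:30pm end RM5 → 1
2:30pm start RM1 → 2
3:30pm end RM2 → 1
3:30pm start RM4 → 2
4:30pm start RM6 → 3
6:00pm end RM1 → 2
7:30pm end RM6 → 1
8:00pm end RM4 → 0
Peak is 3, at 1:00pm (RM2, RM3, RM5).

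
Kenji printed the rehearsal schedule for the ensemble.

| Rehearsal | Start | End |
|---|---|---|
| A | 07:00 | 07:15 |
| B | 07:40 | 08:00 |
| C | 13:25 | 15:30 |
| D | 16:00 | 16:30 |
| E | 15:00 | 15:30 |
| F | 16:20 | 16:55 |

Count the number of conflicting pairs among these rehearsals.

Check each pair: they overlap iff neither finishes before the other starts.
Sorted by start: A, B, C, E, D, F.
B starts after A ends, so A has no further overlaps.
C starts after B ends, so B has no further overlaps.
E starts before C ends → C and E overlap.
D starts after C ends, so C has no further overlaps.
D starts after E ends, so E has no further overlaps.
F starts before D ends → D and F overlap.
Overlapping pairs: C & E, D & F — 2 in total.

2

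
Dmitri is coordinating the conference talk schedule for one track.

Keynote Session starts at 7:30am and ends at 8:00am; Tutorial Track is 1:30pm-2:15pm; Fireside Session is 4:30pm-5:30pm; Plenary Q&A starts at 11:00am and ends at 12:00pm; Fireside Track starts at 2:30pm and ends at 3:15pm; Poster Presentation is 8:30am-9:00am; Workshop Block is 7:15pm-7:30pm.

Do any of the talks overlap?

No

Check each pair: they overlap iff neither finishes before the other starts.
Sorted by start: Keynote Session, Poster Presentation, Plenary Q&A, Tutorial Track, Fireside Track, Fireside Session, Workshop Block.
Poster Presentation starts after Keynote Session ends; Keynote Session is clear from here.
Plenary Q&A starts after Poster Presentation ends; Poster Presentation is clear from here.
Tutorial Track starts after Plenary Q&A ends; Plenary Q&A is clear from here.
Fireside Track starts after Tutorial Track ends; Tutorial Track is clear from here.
Fireside Session starts after Fireside Track ends; Fireside Track is clear from here.
Workshop Block starts after Fireside Session ends.
Every pair is clear; the schedule has no overlaps.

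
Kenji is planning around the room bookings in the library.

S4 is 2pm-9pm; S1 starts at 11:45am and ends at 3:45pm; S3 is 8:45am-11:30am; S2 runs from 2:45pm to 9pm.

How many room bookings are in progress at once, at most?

Sweep the timeline, counting +1 at each start and −1 at each end (ends before starts at a tie):
8:45am start S3 → 1
11:30am end S3 → 0
11:45am start S1 → 1
2pm start S4 → 2
2:45pm start S2 → 3
3:45pm end S1 → 2
9pm end S2 → 1
9pm end S4 → 0
Peak is 3, at 2:45pm (S1, S2, S4).

3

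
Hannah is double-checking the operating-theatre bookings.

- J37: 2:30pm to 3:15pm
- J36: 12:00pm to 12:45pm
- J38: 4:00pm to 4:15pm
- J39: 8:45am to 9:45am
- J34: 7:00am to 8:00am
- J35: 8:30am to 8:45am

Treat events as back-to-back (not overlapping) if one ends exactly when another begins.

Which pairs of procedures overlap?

no conflicts

Check each pair: they overlap iff neither finishes before the other starts.
Sorted by start: J34, J35, J39, J36, J37, J38.
J35 starts after J34 ends, so nothing later overlaps J34 either.
J39 starts exactly when J35 ends (back-to-back, no overlap), so nothing later overlaps J35 either.
J36 starts after J39 ends, so nothing later overlaps J39 either.
J37 starts after J36 ends, so nothing later overlaps J36 either.
J38 starts after J37 ends.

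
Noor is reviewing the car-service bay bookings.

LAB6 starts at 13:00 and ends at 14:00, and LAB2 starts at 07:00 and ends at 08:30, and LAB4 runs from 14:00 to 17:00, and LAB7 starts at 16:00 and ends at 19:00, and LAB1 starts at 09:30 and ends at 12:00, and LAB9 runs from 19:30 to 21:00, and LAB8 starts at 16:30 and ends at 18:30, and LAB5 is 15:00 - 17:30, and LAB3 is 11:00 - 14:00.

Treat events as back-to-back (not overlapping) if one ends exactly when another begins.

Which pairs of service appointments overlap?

LAB1 & LAB3, LAB3 & LAB6, LAB4 & LAB5, LAB4 & LAB7, LAB4 & LAB8, LAB5 & LAB7, LAB5 & LAB8, LAB7 & LAB8

Check each pair: they overlap iff neither finishes before the other starts.
Sorted by start: LAB2, LAB1, LAB3, LAB6, LAB4, LAB5, LAB7, LAB8, LAB9.
LAB1 starts after LAB2 ends, so nothing later overlaps LAB2 either.
LAB3 starts before LAB1 ends → LAB1 and LAB3 overlap.
LAB6 starts after LAB1 ends, so nothing later overlaps LAB1 either.
LAB6 starts before LAB3 ends → LAB3 and LAB6 overlap.
LAB4 starts exactly when LAB3 ends (back-to-back, no overlap), so nothing later overlaps LAB3 either.
LAB4 starts exactly when LAB6 ends (back-to-back, no overlap), so nothing later overlaps LAB6 either.
LAB5 starts before LAB4 ends → LAB4 and LAB5 overlap.
LAB7 starts before LAB4 ends → LAB4 and LAB7 overlap.
LAB8 starts before LAB4 ends → LAB4 and LAB8 overlap.
LAB9 starts after LAB4 ends.
LAB7 starts before LAB5 ends → LAB5 and LAB7 overlap.
LAB8 starts before LAB5 ends → LAB5 and LAB8 overlap.
LAB9 starts after LAB5 ends.
LAB8 starts before LAB7 ends → LAB7 and LAB8 overlap.
LAB9 starts after LAB7 ends.
LAB9 starts after LAB8 ends.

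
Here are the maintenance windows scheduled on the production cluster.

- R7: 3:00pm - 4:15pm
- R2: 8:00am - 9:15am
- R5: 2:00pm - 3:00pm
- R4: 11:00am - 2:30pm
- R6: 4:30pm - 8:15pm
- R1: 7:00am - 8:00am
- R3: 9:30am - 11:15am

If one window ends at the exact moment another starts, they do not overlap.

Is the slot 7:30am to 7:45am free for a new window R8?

No — it overlaps R1

R1: starts 7:00am before R8 ends 7:45am, and ends 8:00am after R8 starts 7:30am → overlap.
R2: starts 8:00am at or after R8 ends 7:45am → clear.
R3: starts 9:30am at or after R8 ends 7:45am → clear.
R4: starts 11:00am at or after R8 ends 7:45am → clear.
R5: starts 2:00pm at or after R8 ends 7:45am → clear.
R7: starts 3:00pm at or after R8 ends 7:45am → clear.
R6: starts 4:30pm at or after R8 ends 7:45am → clear.
R8 overlaps R1.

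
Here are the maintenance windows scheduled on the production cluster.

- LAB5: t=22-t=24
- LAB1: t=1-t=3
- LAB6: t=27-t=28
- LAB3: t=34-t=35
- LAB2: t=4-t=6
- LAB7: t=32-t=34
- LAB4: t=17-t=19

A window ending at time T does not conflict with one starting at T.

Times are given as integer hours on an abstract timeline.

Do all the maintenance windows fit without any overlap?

Sorted by start: LAB1, LAB2, LAB4, LAB5, LAB6, LAB7, LAB3.
LAB2 starts after LAB1 ends; LAB1 is clear from here.
LAB4 starts after LAB2 ends; LAB2 is clear from here.
LAB5 starts after LAB4 ends; LAB4 is clear from here.
LAB6 starts after LAB5 ends; LAB5 is clear from here.
LAB7 starts after LAB6 ends; LAB6 is clear from here.
LAB3 starts exactly when LAB7 ends (back-to-back, no overlap).
Every pair is clear; the schedule has no overlaps.

Yes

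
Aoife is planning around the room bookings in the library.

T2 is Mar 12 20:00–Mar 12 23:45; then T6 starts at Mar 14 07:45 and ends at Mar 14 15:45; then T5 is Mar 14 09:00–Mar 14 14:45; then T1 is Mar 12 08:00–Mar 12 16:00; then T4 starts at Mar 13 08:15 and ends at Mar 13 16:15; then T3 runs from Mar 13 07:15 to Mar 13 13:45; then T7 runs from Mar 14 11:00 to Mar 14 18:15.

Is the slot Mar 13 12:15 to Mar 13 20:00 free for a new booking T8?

T1: ends Mar 12 16:00 at or before T8 starts Mar 13 12:15 → clear.
T2: ends Mar 12 23:45 at or before T8 starts Mar 13 12:15 → clear.
T3: starts Mar 13 07:15 before T8 ends Mar 13 20:00, and ends Mar 13 13:45 after T8 starts Mar 13 12:15 → overlap.
T4: starts Mar 13 08:15 before T8 ends Mar 13 20:00, and ends Mar 13 16:15 after T8 starts Mar 13 12:15 → overlap.
T6: starts Mar 14 07:45 at or after T8 ends Mar 13 20:00 → clear.
T5: starts Mar 14 09:00 at or after T8 ends Mar 13 20:00 → clear.
T7: starts Mar 14 11:00 at or after T8 ends Mar 13 20:00 → clear.
T8 overlaps T3, T4.

No — it overlaps T3, T4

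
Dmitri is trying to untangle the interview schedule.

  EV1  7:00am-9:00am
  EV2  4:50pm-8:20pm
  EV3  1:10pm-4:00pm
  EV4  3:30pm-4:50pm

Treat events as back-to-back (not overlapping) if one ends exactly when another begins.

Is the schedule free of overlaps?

No

Sorted by start: EV1, EV3, EV4, EV2.
EV3 starts after EV1 ends; EV1 is clear from here.
EV4 starts before EV3 ends → EV3 and EV4 overlap.
That's a conflict, so the schedule is not conflict-free.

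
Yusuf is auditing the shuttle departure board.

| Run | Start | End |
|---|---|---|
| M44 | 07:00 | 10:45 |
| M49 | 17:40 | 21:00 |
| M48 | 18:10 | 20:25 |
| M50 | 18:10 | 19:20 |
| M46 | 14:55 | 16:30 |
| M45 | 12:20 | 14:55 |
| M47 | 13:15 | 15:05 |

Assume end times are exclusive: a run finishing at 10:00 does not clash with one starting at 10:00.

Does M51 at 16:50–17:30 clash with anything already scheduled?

No — it doesn't clash with anything

M44: ends 10:45 at or before M51 starts 16:50 → clear.
M45: ends 14:55 at or before M51 starts 16:50 → clear.
M47: ends 15:05 at or before M51 starts 16:50 → clear.
M46: ends 16:30 at or before M51 starts 16:50 → clear.
M49: starts 17:40 at or after M51 ends 17:30 → clear.
M48: starts 18:10 at or after M51 ends 17:30 → clear.
M50: starts 18:10 at or after M51 ends 17:30 → clear.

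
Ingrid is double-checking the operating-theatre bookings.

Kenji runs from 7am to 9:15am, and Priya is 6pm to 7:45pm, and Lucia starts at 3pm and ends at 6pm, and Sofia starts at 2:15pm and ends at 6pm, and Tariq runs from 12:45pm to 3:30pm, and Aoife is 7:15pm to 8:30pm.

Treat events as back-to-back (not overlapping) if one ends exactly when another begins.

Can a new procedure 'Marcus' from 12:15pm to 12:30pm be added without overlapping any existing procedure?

Yes — the slot is free

Kenji: ends 9:15am at or before Marcus starts 12:15pm → clear.
Tariq: starts 12:45pm at or after Marcus ends 12:30pm → clear.
Sofia: starts 2:15pm at or after Marcus ends 12:30pm → clear.
Lucia: starts 3pm at or after Marcus ends 12:30pm → clear.
Priya: starts 6pm at or after Marcus ends 12:30pm → clear.
Aoife: starts 7:15pm at or after Marcus ends 12:30pm → clear.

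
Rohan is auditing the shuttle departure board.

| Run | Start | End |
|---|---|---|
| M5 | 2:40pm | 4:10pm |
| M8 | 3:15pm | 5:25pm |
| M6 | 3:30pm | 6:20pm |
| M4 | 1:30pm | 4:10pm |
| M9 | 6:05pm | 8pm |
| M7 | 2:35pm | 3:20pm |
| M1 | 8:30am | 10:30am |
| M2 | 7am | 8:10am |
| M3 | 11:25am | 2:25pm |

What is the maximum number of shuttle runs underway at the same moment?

Walk through starts and ends in time order (an end at T is processed before a start at T):
7am start M2 → 1
8:10am end M2 → 0
8:30am start M1 → 1
10:30am end M1 → 0
11:25am start M3 → 1
1:30pm start M4 → 2
2:25pm end M3 → 1
2:35pm start M7 → 2
2:40pm start M5 → 3
3:15pm start M8 → 4
3:20pm end M7 → 3
3:30pm start M6 → 4
4:10pm end M4 → 3
4:10pm end M5 → 2
5:25pm end M8 → 1
6:05pm start M9 → 2
6:20pm end M6 → 1
8pm end M9 → 0
Peak is 4, at 3:15pm (M4, M5, M7, M8).

4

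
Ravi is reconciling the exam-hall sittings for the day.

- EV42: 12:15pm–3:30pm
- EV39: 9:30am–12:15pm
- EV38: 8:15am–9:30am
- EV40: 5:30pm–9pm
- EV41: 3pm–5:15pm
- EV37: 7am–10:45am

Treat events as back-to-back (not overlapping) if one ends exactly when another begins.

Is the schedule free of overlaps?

No

Two intervals overlap when each starts before the other ends.
Sorted by start: EV37, EV38, EV39, EV42, EV41, EV40.
EV38 starts before EV37 ends → EV37 and EV38 overlap.
That's a conflict, so the schedule is not conflict-free.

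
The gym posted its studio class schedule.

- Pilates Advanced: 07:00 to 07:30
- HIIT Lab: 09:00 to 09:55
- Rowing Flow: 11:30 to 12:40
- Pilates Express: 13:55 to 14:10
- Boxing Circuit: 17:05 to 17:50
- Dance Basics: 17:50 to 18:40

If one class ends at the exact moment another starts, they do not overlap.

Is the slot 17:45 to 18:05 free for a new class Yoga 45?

No — it overlaps Boxing Circuit, Dance Basics

Pilates Advanced: ends 07:30 at or before Yoga 45 starts 17:45 → clear.
HIIT Lab: ends 09:55 at or before Yoga 45 starts 17:45 → clear.
Rowing Flow: ends 12:40 at or before Yoga 45 starts 17:45 → clear.
Pilates Express: ends 14:10 at or before Yoga 45 starts 17:45 → clear.
Boxing Circuit: starts 17:05 before Yoga 45 ends 18:05, and ends 17:50 after Yoga 45 starts 17:45 → overlap.
Dance Basics: starts 17:50 before Yoga 45 ends 18:05, and ends 18:40 after Yoga 45 starts 17:45 → overlap.
Yoga 45 overlaps Boxing Circuit, Dance Basics.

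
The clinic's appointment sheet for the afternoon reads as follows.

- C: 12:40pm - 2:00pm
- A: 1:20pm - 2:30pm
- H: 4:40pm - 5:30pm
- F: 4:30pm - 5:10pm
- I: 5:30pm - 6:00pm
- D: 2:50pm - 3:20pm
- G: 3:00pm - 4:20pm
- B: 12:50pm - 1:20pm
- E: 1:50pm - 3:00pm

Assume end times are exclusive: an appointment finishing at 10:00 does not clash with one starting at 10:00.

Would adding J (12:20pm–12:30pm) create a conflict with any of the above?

C: starts 12:40pm at or after J ends 12:30pm → clear.
B: starts 12:50pm at or after J ends 12:30pm → clear.
A: starts 1:20pm at or after J ends 12:30pm → clear.
E: starts 1:50pm at or after J ends 12:30pm → clear.
D: starts 2:50pm at or after J ends 12:30pm → clear.
G: starts 3:00pm at or after J ends 12:30pm → clear.
F: starts 4:30pm at or after J ends 12:30pm → clear.
H: starts 4:40pm at or after J ends 12:30pm → clear.
I: starts 5:30pm at or after J ends 12:30pm → clear.

No — it doesn't clash with anything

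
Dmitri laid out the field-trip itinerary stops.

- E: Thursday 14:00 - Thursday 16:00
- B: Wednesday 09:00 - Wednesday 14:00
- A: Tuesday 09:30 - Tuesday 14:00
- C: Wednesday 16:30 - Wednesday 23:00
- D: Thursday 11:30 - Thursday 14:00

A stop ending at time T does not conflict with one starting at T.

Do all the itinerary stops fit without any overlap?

Check each pair: they overlap iff neither finishes before the other starts.
Sorted by start: A, B, C, D, E.
B starts after A ends, so A has no further overlaps.
C starts after B ends, so B has no further overlaps.
D starts after C ends, so C has no further overlaps.
E starts exactly when D ends (back-to-back, no overlap).
Every pair is clear; the schedule has no overlaps.

Yes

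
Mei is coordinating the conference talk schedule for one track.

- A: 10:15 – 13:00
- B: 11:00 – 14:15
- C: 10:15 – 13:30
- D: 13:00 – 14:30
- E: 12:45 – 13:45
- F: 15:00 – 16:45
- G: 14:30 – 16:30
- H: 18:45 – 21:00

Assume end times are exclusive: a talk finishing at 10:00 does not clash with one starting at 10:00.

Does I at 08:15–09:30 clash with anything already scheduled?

No — it doesn't clash with anything

A: starts 10:15 at or after I ends 09:30 → clear.
C: starts 10:15 at or after I ends 09:30 → clear.
B: starts 11:00 at or after I ends 09:30 → clear.
E: starts 12:45 at or after I ends 09:30 → clear.
D: starts 13:00 at or after I ends 09:30 → clear.
G: starts 14:30 at or after I ends 09:30 → clear.
F: starts 15:00 at or after I ends 09:30 → clear.
H: starts 18:45 at or after I ends 09:30 → clear.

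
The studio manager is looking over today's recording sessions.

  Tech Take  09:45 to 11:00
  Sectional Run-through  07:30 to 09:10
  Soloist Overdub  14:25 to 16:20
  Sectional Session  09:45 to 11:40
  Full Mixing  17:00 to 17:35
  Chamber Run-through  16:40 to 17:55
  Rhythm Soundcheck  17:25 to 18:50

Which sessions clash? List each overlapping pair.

Chamber Run-through & Full Mixing, Chamber Run-through & Rhythm Soundcheck, Full Mixing & Rhythm Soundcheck, Sectional Session & Tech Take

Sorted by start: Sectional Run-through, Sectional Session, Tech Take, Soloist Overdub, Chamber Run-through, Full Mixing, Rhythm Soundcheck.
Sectional Session starts after Sectional Run-through ends — done with Sectional Run-through.
Tech Take starts before Sectional Session ends → Sectional Session and Tech Take overlap.
Soloist Overdub starts after Sectional Session ends — done with Sectional Session.
Soloist Overdub starts after Tech Take ends — done with Tech Take.
Chamber Run-through starts after Soloist Overdub ends — done with Soloist Overdub.
Full Mixing starts before Chamber Run-through ends → Chamber Run-through and Full Mixing overlap.
Rhythm Soundcheck starts before Chamber Run-through ends → Chamber Run-through and Rhythm Soundcheck overlap.
Rhythm Soundcheck starts before Full Mixing ends → Full Mixing and Rhythm Soundcheck overlap.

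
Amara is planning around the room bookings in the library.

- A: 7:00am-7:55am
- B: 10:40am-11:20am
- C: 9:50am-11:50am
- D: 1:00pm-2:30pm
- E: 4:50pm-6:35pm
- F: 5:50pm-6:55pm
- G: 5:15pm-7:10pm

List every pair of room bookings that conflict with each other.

Sorted by start: A, C, B, D, E, G, F.
C starts after A ends, so A has no further overlaps.
B starts before C ends → C and B overlap.
D starts after C ends, so C has no further overlaps.
D starts after B ends, so B has no further overlaps.
E starts after D ends, so D has no further overlaps.
G starts before E ends → E and G overlap.
F starts before E ends → E and F overlap.
F starts before G ends → G and F overlap.

B & C, E & F, E & G, F & G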